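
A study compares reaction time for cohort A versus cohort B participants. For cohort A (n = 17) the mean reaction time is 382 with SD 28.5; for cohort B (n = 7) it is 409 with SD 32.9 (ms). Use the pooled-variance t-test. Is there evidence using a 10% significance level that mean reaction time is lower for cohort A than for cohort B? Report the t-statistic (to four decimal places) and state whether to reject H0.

t = -2.0199; reject H0

Let group 1 = cohort A, group 2 = cohort B. H0: μ_1 = μ_2; H1: μ_1 < μ_2 (two-sample pooled-variance t-test, left-tailed).
s_p² = [(17−1)·28.5² + (7−1)·32.9²]/(17+7−2) = 885.93
t = (382 − 409)/√[885.93·(1/17 + 1/7)] = -2.0199
df = n₁ + n₂ − 2 = 22
p-value = P(T ≤ -2.0199) ≈ 0.028
Since p ≈ 0.028 < α = 0.1, reject H0; the data support H1.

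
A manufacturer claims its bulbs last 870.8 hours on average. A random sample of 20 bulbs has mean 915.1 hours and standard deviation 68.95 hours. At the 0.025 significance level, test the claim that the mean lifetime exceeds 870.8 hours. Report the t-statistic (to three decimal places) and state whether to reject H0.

H0: μ = 870.8; H1: μ > 870.8 (one-sample t-test, right-tailed).
t = (x̄ − μ₀)/(s/√n) = (915.1 − 870.8)/(68.95/√20) = 2.873
df = n − 1 = 19
p-value = P(T ≥ 2.873) ≈ 0.0049
Since p ≈ 0.0049 < α = 0.025, reject H0; the data support H1.

t = 2.873; reject H0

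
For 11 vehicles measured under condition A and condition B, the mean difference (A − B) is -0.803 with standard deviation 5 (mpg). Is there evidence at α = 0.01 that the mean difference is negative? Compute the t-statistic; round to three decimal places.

-0.533

H0: μ_d = 0; H1: μ_d < 0 (paired t-test on the differences, left-tailed).
t = d̄/(s_d/√n) = -0.803/(5/√11) = -0.533
df = n − 1 = 10
p-value = P(T ≤ -0.533) ≈ 0.3030
Since p ≈ 0.3030 > α = 0.01, fail to reject H0; the data do not provide sufficient evidence against H0.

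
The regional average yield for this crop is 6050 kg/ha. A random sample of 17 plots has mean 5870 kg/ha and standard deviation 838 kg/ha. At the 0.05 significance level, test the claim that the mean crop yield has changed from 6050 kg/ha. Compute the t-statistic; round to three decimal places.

-0.886

H0: μ = 6050; H1: μ ≠ 6050 (one-sample t-test, two-sided).
t = (x̄ − μ₀)/(s/√n) = (5870 − 6050)/(838/√17) = -0.886
df = n − 1 = 16
Two-sided p-value ≈ 0.3889
Since p ≈ 0.3889 > α = 0.05, fail to reject H0; the data do not provide sufficient evidence against H0.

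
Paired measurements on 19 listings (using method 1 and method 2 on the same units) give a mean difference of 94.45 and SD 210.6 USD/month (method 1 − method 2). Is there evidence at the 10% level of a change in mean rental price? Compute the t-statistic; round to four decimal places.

1.9549

H0: μ_d = 0; H1: μ_d ≠ 0 (paired t-test on the differences, two-sided).
t = d̄/(s_d/√n) = 94.45/(210.6/√19) = 1.9549
df = n − 1 = 18
Two-sided p-value ≈ 0.0663
Since p ≈ 0.0663 < α = 0.1, reject H0; the data support H1.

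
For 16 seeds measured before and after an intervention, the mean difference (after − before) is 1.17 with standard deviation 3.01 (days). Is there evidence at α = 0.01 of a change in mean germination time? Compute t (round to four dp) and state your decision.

t = 1.5548; fail to reject H0

H0: μ_d = 0; H1: μ_d ≠ 0 (paired t-test on the differences, two-sided).
t = d̄/(s_d/√n) = 1.17/(3.01/√16) = 1.5548
df = n − 1 = 15
Two-sided p-value ≈ 0.1408
Since p ≈ 0.1408 > α = 0.01, fail to reject H0; the evidence is not statistically significant.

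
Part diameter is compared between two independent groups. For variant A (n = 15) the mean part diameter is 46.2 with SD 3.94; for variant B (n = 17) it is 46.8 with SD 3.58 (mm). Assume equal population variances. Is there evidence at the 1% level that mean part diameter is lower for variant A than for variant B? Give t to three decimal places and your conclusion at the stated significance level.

t = -0.451; fail to reject H0

Let group 1 = variant A, group 2 = variant B. H0: μ_1 = μ_2; H1: μ_1 < μ_2 (two-sample pooled-variance t-test, left-tailed).
s_p² = [(15−1)·3.94² + (17−1)·3.58²]/(15+17−2) = 14.0798
t = (46.2 − 46.8)/√[14.0798·(1/15 + 1/17)] = -0.451
df = n₁ + n₂ − 2 = 30
p-value = P(T ≤ -0.451) ≈ 0.327
Since p ≈ 0.327 > α = 0.01, fail to reject H0; the data do not provide sufficient evidence against H0.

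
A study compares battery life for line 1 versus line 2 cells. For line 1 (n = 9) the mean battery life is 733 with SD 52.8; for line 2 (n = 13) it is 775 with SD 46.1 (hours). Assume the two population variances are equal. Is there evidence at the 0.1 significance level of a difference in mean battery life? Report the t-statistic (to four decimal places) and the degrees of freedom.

Let group 1 = line 1, group 2 = line 2. H0: μ_1 = μ_2; H1: μ_1 ≠ μ_2 (two-sample pooled-variance t-test, two-sided).
s_p² = [(9−1)·52.8² + (13−1)·46.1²]/(9+13−2) = 2390.26
t = (733 − 775)/√[2390.26·(1/9 + 1/13)] = -1.9811
df = n₁ + n₂ − 2 = 20
Two-sided p-value ≈ 0.061
Since p ≈ 0.061 < α = 0.1, reject H0; the evidence is statistically significant.

t = -1.9811, df = 20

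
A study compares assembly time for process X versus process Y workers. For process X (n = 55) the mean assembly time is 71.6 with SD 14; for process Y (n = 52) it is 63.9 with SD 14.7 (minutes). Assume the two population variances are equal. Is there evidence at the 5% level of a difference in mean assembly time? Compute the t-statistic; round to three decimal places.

2.775

Let group 1 = process X, group 2 = process Y. H0: μ_1 = μ_2; H1: μ_1 ≠ μ_2 (two-sample pooled-variance t-test, two-sided).
s_p² = [(55−1)·14² + (52−1)·14.7²]/(55+52−2) = 205.758
t = (71.6 − 63.9)/√[205.758·(1/55 + 1/52)] = 2.775
df = n₁ + n₂ − 2 = 105
Two-sided p-value ≈ 0.0065
Since p ≈ 0.0065 < α = 0.05, reject H0; the evidence is statistically significant.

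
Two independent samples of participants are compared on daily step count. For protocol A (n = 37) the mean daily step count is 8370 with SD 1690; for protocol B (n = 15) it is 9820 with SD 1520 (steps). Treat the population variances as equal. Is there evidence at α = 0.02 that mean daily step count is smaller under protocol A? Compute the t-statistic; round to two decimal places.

Let group 1 = protocol A, group 2 = protocol B. H0: μ_1 = μ_2; H1: μ_1 < μ_2 (two-sample pooled-variance t-test, left-tailed).
s_p² = [(37−1)·1690² + (15−1)·1520²]/(37+15−2) = 2703300
t = (8370 − 9820)/√[2703300·(1/37 + 1/15)] = -2.88
df = n₁ + n₂ − 2 = 50
p-value = P(T ≤ -2.88) ≈ 0.0029
Since p ≈ 0.0029 < α = 0.02, reject H0; the data support H1.

-2.88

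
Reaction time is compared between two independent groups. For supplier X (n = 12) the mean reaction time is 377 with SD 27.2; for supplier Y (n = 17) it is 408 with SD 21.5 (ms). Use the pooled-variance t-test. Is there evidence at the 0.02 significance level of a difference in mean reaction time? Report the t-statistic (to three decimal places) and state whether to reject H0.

Let group 1 = supplier X, group 2 = supplier Y. H0: μ_1 = μ_2; H1: μ_1 ≠ μ_2 (two-sample pooled-variance t-test, two-sided).
s_p² = [(12−1)·27.2² + (17−1)·21.5²]/(12+17−2) = 575.342
t = (377 − 408)/√[575.342·(1/12 + 1/17)] = -3.428
df = n₁ + n₂ − 2 = 27
Two-sided p-value ≈ 0.0020
Since p ≈ 0.0020 < α = 0.02, reject H0; the evidence is statistically significant.

t = -3.428; reject H0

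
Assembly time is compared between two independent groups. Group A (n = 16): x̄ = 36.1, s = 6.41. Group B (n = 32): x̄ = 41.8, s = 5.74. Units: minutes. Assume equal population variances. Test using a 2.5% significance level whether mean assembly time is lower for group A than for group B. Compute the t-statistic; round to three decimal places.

Let group 1 = group A, group 2 = group B. H0: μ_1 = μ_2; H1: μ_1 < μ_2 (two-sample pooled-variance t-test, left-tailed).
s_p² = [(16−1)·6.41² + (32−1)·5.74²]/(16+32−2) = 35.6021
t = (36.1 − 41.8)/√[35.6021·(1/16 + 1/32)] = -3.120
df = n₁ + n₂ − 2 = 46
p-value = P(T ≤ -3.120) ≈ 0.0016
Since p ≈ 0.0016 < α = 0.025, reject H0; the evidence is statistically significant.

-3.120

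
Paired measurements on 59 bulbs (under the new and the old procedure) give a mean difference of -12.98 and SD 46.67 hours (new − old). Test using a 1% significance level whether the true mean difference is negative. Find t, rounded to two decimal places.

-2.14

H0: μ_d = 0; H1: μ_d < 0 (paired t-test on the differences, left-tailed).
t = d̄/(s_d/√n) = -12.98/(46.67/√59) = -2.14
df = n − 1 = 58
p-value = P(T ≤ -2.14) ≈ 0.0184
Since p ≈ 0.0184 > α = 0.01, fail to reject H0; the evidence is not statistically significant.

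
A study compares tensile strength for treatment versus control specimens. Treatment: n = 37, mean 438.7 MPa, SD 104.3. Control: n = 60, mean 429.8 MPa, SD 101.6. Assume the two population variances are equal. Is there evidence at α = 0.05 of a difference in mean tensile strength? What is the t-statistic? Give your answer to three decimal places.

0.415

Let group 1 = treatment, group 2 = control. H0: μ_1 = μ_2; H1: μ_1 ≠ μ_2 (two-sample pooled-variance t-test, two-sided).
s_p² = [(37−1)·104.3² + (60−1)·101.6²]/(37+60−2) = 10533.2
t = (438.7 − 429.8)/√[10533.2·(1/37 + 1/60)] = 0.415
df = n₁ + n₂ − 2 = 95
Two-sided p-value ≈ 0.6792
Since p ≈ 0.6792 > α = 0.05, fail to reject H0; the evidence is not statistically significant.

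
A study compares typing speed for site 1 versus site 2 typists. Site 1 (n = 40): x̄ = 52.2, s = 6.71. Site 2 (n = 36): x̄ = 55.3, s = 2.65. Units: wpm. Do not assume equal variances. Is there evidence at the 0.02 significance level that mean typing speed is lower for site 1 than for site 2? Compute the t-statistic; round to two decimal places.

Let group 1 = site 1, group 2 = site 2. H0: μ_1 = μ_2; H1: μ_1 < μ_2 (Welch's two-sample t-test, left-tailed).
t = (x̄_1 − x̄_2)/√(s_1²/n_1 + s_2²/n_2) = (52.2 − 55.3)/√(6.71²/40 + 2.65²/36) = -2.70
Welch–Satterthwaite df ≈ 51.95
p-value = P(T ≤ -2.70) ≈ 0.005
Since p ≈ 0.005 < α = 0.02, reject H0; the data support H1.

-2.70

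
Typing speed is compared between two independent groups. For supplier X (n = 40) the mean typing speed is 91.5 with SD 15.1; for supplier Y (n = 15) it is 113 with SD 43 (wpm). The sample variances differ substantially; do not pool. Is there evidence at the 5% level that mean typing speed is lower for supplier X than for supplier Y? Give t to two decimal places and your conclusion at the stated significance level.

Let group 1 = supplier X, group 2 = supplier Y. H0: μ_1 = μ_2; H1: μ_1 < μ_2 (Welch's two-sample t-test, left-tailed).
t = (x̄_1 − x̄_2)/√(s_1²/n_1 + s_2²/n_2) = (91.5 − 113)/√(15.1²/40 + 43²/15) = -1.89
Welch–Satterthwaite df ≈ 15.31
p-value = P(T ≤ -1.89) ≈ 0.039
Since p ≈ 0.039 < α = 0.05, reject H0; the data support H1.

t = -1.89; reject H0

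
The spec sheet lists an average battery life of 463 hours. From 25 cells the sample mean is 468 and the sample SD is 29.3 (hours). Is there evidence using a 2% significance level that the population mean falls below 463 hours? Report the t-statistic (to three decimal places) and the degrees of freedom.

t = 0.853, df = 24

H0: μ = 463; H1: μ < 463 (one-sample t-test, left-tailed).
t = (x̄ − μ₀)/(s/√n) = (468 − 463)/(29.3/√25) = 0.853
df = n − 1 = 24
p-value = P(T ≤ 0.853) ≈ 0.799
Since p ≈ 0.799 > α = 0.02, fail to reject H0; the data do not provide sufficient evidence against H0.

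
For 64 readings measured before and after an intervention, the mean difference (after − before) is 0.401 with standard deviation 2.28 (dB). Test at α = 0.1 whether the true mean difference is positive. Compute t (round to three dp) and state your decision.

H0: μ_d = 0; H1: μ_d > 0 (paired t-test on the differences, right-tailed).
t = d̄/(s_d/√n) = 0.401/(2.28/√64) = 1.407
df = n − 1 = 63
p-value = P(T ≥ 1.407) ≈ 0.0822
Since p ≈ 0.0822 < α = 0.1, reject H0; the data support H1.

t = 1.407; reject H0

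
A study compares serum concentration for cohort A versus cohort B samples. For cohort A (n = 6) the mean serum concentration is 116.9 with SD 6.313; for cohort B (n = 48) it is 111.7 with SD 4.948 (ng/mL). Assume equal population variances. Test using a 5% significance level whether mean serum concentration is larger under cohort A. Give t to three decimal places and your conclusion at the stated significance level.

Let group 1 = cohort A, group 2 = cohort B. H0: μ_1 = μ_2; H1: μ_1 > μ_2 (two-sample pooled-variance t-test, right-tailed).
s_p² = [(6−1)·6.313² + (48−1)·4.948²]/(6+48−2) = 25.9607
t = (116.9 − 111.7)/√[25.9607·(1/6 + 1/48)] = 2.357
df = n₁ + n₂ − 2 = 52
p-value = P(T ≥ 2.357) ≈ 0.0111
Since p ≈ 0.0111 < α = 0.05, reject H0; the data support H1.

t = 2.357; reject H0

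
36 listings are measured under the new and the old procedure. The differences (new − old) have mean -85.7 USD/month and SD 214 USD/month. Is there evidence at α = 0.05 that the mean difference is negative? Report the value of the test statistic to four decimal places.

H0: μ_d = 0; H1: μ_d < 0 (paired t-test on the differences, left-tailed).
t = d̄/(s_d/√n) = -85.7/(214/√36) = -2.4028
df = n − 1 = 35
p-value = P(T ≤ -2.4028) ≈ 0.0109
Since p ≈ 0.0109 < α = 0.05, reject H0; the data support H1.

-2.4028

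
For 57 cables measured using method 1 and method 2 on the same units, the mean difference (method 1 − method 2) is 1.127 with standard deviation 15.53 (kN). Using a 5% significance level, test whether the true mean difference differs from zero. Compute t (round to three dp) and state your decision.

t = 0.548; fail to reject H0

H0: μ_d = 0; H1: μ_d ≠ 0 (paired t-test on the differences, two-sided).
t = d̄/(s_d/√n) = 1.127/(15.53/√57) = 0.548
df = n − 1 = 56
Two-sided p-value ≈ 0.586
Since p ≈ 0.586 > α = 0.05, fail to reject H0; the evidence is not statistically significant.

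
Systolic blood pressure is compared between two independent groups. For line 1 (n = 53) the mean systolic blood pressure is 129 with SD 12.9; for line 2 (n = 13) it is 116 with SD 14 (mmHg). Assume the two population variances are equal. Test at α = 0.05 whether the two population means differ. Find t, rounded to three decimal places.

3.203

Let group 1 = line 1, group 2 = line 2. H0: μ_1 = μ_2; H1: μ_1 ≠ μ_2 (two-sample pooled-variance t-test, two-sided).
s_p² = [(53−1)·12.9² + (13−1)·14²]/(53+13−2) = 171.958
t = (129 − 116)/√[171.958·(1/53 + 1/13)] = 3.203
df = n₁ + n₂ − 2 = 64
Two-sided p-value ≈ 0.0021
Since p ≈ 0.0021 < α = 0.05, reject H0; the data support H1.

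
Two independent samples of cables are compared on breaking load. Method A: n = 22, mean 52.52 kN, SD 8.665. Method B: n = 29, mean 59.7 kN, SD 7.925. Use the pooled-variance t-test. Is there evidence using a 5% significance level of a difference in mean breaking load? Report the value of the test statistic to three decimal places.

Let group 1 = method A, group 2 = method B. H0: μ_1 = μ_2; H1: μ_1 ≠ μ_2 (two-sample pooled-variance t-test, two-sided).
s_p² = [(22−1)·8.665² + (29−1)·7.925²]/(22+29−2) = 68.067
t = (52.52 − 59.7)/√[68.067·(1/22 + 1/29)] = -3.078
df = n₁ + n₂ − 2 = 49
Two-sided p-value ≈ 0.003
Since p ≈ 0.003 < α = 0.05, reject H0; the data support H1.

-3.078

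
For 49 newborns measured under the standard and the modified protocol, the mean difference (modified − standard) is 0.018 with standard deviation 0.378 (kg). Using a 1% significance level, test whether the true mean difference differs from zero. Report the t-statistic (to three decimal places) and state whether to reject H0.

H0: μ_d = 0; H1: μ_d ≠ 0 (paired t-test on the differences, two-sided).
t = d̄/(s_d/√n) = 0.018/(0.378/√49) = 0.333
df = n − 1 = 48
Two-sided p-value ≈ 0.740
Since p ≈ 0.740 > α = 0.01, fail to reject H0; the data do not provide sufficient evidence against H0.

t = 0.333; fail to reject H0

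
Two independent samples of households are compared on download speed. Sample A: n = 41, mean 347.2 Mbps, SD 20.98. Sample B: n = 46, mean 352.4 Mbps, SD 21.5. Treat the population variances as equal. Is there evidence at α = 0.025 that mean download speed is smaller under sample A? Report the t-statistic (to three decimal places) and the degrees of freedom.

Let group 1 = sample A, group 2 = sample B. H0: μ_1 = μ_2; H1: μ_1 < μ_2 (two-sample pooled-variance t-test, left-tailed).
s_p² = [(41−1)·20.98² + (46−1)·21.5²]/(41+46−2) = 451.855
t = (347.2 − 352.4)/√[451.855·(1/41 + 1/46)] = -1.139
df = n₁ + n₂ − 2 = 85
p-value = P(T ≤ -1.139) ≈ 0.1290
Since p ≈ 0.1290 > α = 0.025, fail to reject H0; the data do not provide sufficient evidence against H0.

t = -1.139, df = 85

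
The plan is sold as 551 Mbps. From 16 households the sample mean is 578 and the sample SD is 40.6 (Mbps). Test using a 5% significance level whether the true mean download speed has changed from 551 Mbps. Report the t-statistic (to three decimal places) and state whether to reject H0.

t = 2.660; reject H0

H0: μ = 551; H1: μ ≠ 551 (one-sample t-test, two-sided).
t = (x̄ − μ₀)/(s/√n) = (578 − 551)/(40.6/√16) = 2.660
df = n − 1 = 15
Two-sided p-value ≈ 0.0178
Since p ≈ 0.0178 < α = 0.05, reject H0; the data support H1.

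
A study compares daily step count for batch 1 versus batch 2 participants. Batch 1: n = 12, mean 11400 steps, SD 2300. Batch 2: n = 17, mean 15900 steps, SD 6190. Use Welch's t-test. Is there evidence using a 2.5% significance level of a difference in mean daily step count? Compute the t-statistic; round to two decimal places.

Let group 1 = batch 1, group 2 = batch 2. H0: μ_1 = μ_2; H1: μ_1 ≠ μ_2 (Welch's two-sample t-test, two-sided).
t = (x̄_1 − x̄_2)/√(s_1²/n_1 + s_2²/n_2) = (11400 − 15900)/√(2300²/12 + 6190²/17) = -2.74
Welch–Satterthwaite df ≈ 21.67
Two-sided p-value ≈ 0.012
Since p ≈ 0.012 < α = 0.025, reject H0; the data support H1.

-2.74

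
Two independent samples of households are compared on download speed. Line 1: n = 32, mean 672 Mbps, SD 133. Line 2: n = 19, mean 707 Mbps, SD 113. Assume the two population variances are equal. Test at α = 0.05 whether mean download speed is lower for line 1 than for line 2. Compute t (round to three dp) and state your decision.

Let group 1 = line 1, group 2 = line 2. H0: μ_1 = μ_2; H1: μ_1 < μ_2 (two-sample pooled-variance t-test, left-tailed).
s_p² = [(32−1)·133² + (19−1)·113²]/(32+19−2) = 15881.7
t = (672 − 707)/√[15881.7·(1/32 + 1/19)] = -0.959
df = n₁ + n₂ − 2 = 49
p-value = P(T ≤ -0.959) ≈ 0.171
Since p ≈ 0.171 > α = 0.05, fail to reject H0; the evidence is not statistically significant.

t = -0.959; fail to reject H0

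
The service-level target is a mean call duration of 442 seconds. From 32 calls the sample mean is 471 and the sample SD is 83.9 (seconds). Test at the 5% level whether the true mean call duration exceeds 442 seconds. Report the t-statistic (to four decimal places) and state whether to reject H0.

t = 1.9553; reject H0

H0: μ = 442; H1: μ > 442 (one-sample t-test, right-tailed).
t = (x̄ − μ₀)/(s/√n) = (471 − 442)/(83.9/√32) = 1.9553
df = n − 1 = 31
p-value = P(T ≥ 1.9553) ≈ 0.0298
Since p ≈ 0.0298 < α = 0.05, reject H0; the evidence is statistically significant.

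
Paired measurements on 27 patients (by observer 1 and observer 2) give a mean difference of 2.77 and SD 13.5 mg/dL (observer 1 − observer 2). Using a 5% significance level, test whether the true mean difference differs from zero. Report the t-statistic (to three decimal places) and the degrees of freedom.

t = 1.066, df = 26

H0: μ_d = 0; H1: μ_d ≠ 0 (paired t-test on the differences, two-sided).
t = d̄/(s_d/√n) = 2.77/(13.5/√27) = 1.066
df = n − 1 = 26
Two-sided p-value ≈ 0.296
Since p ≈ 0.296 > α = 0.05, fail to reject H0; the evidence is not statistically significant.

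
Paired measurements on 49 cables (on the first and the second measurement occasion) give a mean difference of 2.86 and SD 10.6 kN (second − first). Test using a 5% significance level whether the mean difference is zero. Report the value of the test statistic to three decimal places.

1.889

H0: μ_d = 0; H1: μ_d ≠ 0 (paired t-test on the differences, two-sided).
t = d̄/(s_d/√n) = 2.86/(10.6/√49) = 1.889
df = n − 1 = 48
Two-sided p-value ≈ 0.065
Since p ≈ 0.065 > α = 0.05, fail to reject H0; the evidence is not statistically significant.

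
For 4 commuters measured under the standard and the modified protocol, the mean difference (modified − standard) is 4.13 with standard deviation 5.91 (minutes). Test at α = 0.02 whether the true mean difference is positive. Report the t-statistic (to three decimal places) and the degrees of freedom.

t = 1.398, df = 3

H0: μ_d = 0; H1: μ_d > 0 (paired t-test on the differences, right-tailed).
t = d̄/(s_d/√n) = 4.13/(5.91/√4) = 1.398
df = n − 1 = 3
p-value = P(T ≥ 1.398) ≈ 0.1283
Since p ≈ 0.1283 > α = 0.02, fail to reject H0; the data do not provide sufficient evidence against H0.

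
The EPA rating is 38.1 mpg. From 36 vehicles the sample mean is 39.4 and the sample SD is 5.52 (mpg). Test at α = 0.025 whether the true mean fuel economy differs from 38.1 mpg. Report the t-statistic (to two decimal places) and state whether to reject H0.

H0: μ = 38.1; H1: μ ≠ 38.1 (one-sample t-test, two-sided).
t = (x̄ − μ₀)/(s/√n) = (39.4 − 38.1)/(5.52/√36) = 1.41
df = n − 1 = 35
Two-sided p-value ≈ 0.1665
Since p ≈ 0.1665 > α = 0.025, fail to reject H0; the evidence is not statistically significant.

t = 1.41; fail to reject H0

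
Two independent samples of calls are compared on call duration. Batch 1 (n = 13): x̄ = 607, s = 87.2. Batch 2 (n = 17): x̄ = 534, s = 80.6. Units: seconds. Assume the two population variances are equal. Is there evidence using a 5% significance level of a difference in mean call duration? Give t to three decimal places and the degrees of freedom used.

Let group 1 = batch 1, group 2 = batch 2. H0: μ_1 = μ_2; H1: μ_1 ≠ μ_2 (two-sample pooled-variance t-test, two-sided).
s_p² = [(13−1)·87.2² + (17−1)·80.6²]/(13+17−2) = 6970.99
t = (607 − 534)/√[6970.99·(1/13 + 1/17)] = 2.373
df = n₁ + n₂ − 2 = 28
Two-sided p-value ≈ 0.025
Since p ≈ 0.025 < α = 0.05, reject H0; the evidence is statistically significant.

t = 2.373, df = 28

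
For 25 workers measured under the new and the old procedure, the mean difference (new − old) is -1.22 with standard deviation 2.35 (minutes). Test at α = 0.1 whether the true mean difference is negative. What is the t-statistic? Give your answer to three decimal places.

-2.596

H0: μ_d = 0; H1: μ_d < 0 (paired t-test on the differences, left-tailed).
t = d̄/(s_d/√n) = -1.22/(2.35/√25) = -2.596
df = n − 1 = 24
p-value = P(T ≤ -2.596) ≈ 0.0079
Since p ≈ 0.0079 < α = 0.1, reject H0; the evidence is statistically significant.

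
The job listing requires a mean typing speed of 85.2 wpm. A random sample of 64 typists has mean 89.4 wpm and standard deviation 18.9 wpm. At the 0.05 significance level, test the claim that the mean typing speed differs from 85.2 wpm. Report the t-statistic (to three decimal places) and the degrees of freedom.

t = 1.778, df = 63

H0: μ = 85.2; H1: μ ≠ 85.2 (one-sample t-test, two-sided).
t = (x̄ − μ₀)/(s/√n) = (89.4 − 85.2)/(18.9/√64) = 1.778
df = n − 1 = 63
Two-sided p-value ≈ 0.080
Since p ≈ 0.080 > α = 0.05, fail to reject H0; the data do not provide sufficient evidence against H0.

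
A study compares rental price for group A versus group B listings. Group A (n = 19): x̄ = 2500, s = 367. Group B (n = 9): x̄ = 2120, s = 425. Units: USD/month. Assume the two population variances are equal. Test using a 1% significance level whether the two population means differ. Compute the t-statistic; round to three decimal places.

Let group 1 = group A, group 2 = group B. H0: μ_1 = μ_2; H1: μ_1 ≠ μ_2 (two-sample pooled-variance t-test, two-sided).
s_p² = [(19−1)·367² + (9−1)·425²]/(19+9−2) = 148823
t = (2500 − 2120)/√[148823·(1/19 + 1/9)] = 2.434
df = n₁ + n₂ − 2 = 26
Two-sided p-value ≈ 0.0221
Since p ≈ 0.0221 > α = 0.01, fail to reject H0; the evidence is not statistically significant.

2.434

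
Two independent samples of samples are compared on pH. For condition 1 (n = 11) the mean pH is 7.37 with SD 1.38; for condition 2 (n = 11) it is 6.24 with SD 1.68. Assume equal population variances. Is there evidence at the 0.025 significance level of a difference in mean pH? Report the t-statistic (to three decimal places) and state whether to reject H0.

t = 1.724; fail to reject H0

Let group 1 = condition 1, group 2 = condition 2. H0: μ_1 = μ_2; H1: μ_1 ≠ μ_2 (two-sample pooled-variance t-test, two-sided).
s_p² = [(11−1)·1.38² + (11−1)·1.68²]/(11+11−2) = 2.3634
t = (7.37 − 6.24)/√[2.3634·(1/11 + 1/11)] = 1.724
df = n₁ + n₂ − 2 = 20
Two-sided p-value ≈ 0.100
Since p ≈ 0.100 > α = 0.025, fail to reject H0; the evidence is not statistically significant.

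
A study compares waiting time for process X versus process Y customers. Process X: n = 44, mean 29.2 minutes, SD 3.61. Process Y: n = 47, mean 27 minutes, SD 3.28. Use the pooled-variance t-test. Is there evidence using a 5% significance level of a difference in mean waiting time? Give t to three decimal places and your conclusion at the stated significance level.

t = 3.046; reject H0

Let group 1 = process X, group 2 = process Y. H0: μ_1 = μ_2; H1: μ_1 ≠ μ_2 (two-sample pooled-variance t-test, two-sided).
s_p² = [(44−1)·3.61² + (47−1)·3.28²]/(44+47−2) = 11.8569
t = (29.2 − 27)/√[11.8569·(1/44 + 1/47)] = 3.046
df = n₁ + n₂ − 2 = 89
Two-sided p-value ≈ 0.003
Since p ≈ 0.003 < α = 0.05, reject H0; the evidence is statistically significant.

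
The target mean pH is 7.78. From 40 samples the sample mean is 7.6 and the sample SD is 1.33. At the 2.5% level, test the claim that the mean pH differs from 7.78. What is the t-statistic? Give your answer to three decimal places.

H0: μ = 7.78; H1: μ ≠ 7.78 (one-sample t-test, two-sided).
t = (x̄ − μ₀)/(s/√n) = (7.6 − 7.78)/(1.33/√40) = -0.856
df = n − 1 = 39
Two-sided p-value ≈ 0.3973
Since p ≈ 0.3973 > α = 0.025, fail to reject H0; the data do not provide sufficient evidence against H0.

-0.856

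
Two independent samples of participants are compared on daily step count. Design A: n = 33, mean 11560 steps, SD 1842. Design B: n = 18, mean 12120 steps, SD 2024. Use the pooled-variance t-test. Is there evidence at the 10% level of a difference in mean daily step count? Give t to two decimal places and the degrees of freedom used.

t = -1.00, df = 49

Let group 1 = design A, group 2 = design B. H0: μ_1 = μ_2; H1: μ_1 ≠ μ_2 (two-sample pooled-variance t-test, two-sided).
s_p² = [(33−1)·1842² + (18−1)·2024²]/(33+18−2) = 3637070
t = (11560 − 12120)/√[3637070·(1/33 + 1/18)] = -1.00
df = n₁ + n₂ − 2 = 49
Two-sided p-value ≈ 0.321
Since p ≈ 0.321 > α = 0.1, fail to reject H0; the data do not provide sufficient evidence against H0.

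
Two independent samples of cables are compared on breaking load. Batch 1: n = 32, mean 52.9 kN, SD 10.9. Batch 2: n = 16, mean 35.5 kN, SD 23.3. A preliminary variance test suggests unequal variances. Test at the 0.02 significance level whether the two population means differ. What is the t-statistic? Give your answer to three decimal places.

Let group 1 = batch 1, group 2 = batch 2. H0: μ_1 = μ_2; H1: μ_1 ≠ μ_2 (Welch's two-sample t-test, two-sided).
t = (x̄_1 − x̄_2)/√(s_1²/n_1 + s_2²/n_2) = (52.9 − 35.5)/√(10.9²/32 + 23.3²/16) = 2.836
Welch–Satterthwaite df ≈ 18.36
Two-sided p-value ≈ 0.011
Since p ≈ 0.011 < α = 0.02, reject H0; the evidence is statistically significant.

2.836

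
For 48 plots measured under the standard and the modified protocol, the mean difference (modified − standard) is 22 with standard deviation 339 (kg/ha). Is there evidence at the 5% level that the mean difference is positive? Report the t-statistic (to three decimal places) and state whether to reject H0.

H0: μ_d = 0; H1: μ_d > 0 (paired t-test on the differences, right-tailed).
t = d̄/(s_d/√n) = 22/(339/√48) = 0.450
df = n − 1 = 47
p-value = P(T ≥ 0.450) ≈ 0.3275
Since p ≈ 0.3275 > α = 0.05, fail to reject H0; the data do not provide sufficient evidence against H0.

t = 0.450; fail to reject H0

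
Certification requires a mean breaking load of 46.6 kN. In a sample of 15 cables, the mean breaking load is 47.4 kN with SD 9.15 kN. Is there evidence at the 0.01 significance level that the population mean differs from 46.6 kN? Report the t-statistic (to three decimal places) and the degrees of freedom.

H0: μ = 46.6; H1: μ ≠ 46.6 (one-sample t-test, two-sided).
t = (x̄ − μ₀)/(s/√n) = (47.4 − 46.6)/(9.15/√15) = 0.339
df = n − 1 = 14
Two-sided p-value ≈ 0.7399
Since p ≈ 0.7399 > α = 0.01, fail to reject H0; the data do not provide sufficient evidence against H0.

t = 0.339, df = 14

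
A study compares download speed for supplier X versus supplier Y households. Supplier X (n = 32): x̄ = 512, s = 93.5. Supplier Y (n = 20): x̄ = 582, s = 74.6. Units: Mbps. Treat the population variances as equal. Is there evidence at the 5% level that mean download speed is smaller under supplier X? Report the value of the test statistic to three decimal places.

Let group 1 = supplier X, group 2 = supplier Y. H0: μ_1 = μ_2; H1: μ_1 < μ_2 (two-sample pooled-variance t-test, left-tailed).
s_p² = [(32−1)·93.5² + (20−1)·74.6²]/(32+20−2) = 7534.96
t = (512 − 582)/√[7534.96·(1/32 + 1/20)] = -2.829
df = n₁ + n₂ − 2 = 50
p-value = P(T ≤ -2.829) ≈ 0.003
Since p ≈ 0.003 < α = 0.05, reject H0; the evidence is statistically significant.

-2.829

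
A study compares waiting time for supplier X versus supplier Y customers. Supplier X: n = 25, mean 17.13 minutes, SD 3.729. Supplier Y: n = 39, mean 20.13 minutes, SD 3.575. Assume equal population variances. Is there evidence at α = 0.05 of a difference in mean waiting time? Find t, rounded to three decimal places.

-3.221

Let group 1 = supplier X, group 2 = supplier Y. H0: μ_1 = μ_2; H1: μ_1 ≠ μ_2 (two-sample pooled-variance t-test, two-sided).
s_p² = [(25−1)·3.729² + (39−1)·3.575²]/(25+39−2) = 13.216
t = (17.13 − 20.13)/√[13.216·(1/25 + 1/39)] = -3.221
df = n₁ + n₂ − 2 = 62
Two-sided p-value ≈ 0.002
Since p ≈ 0.002 < α = 0.05, reject H0; the data support H1.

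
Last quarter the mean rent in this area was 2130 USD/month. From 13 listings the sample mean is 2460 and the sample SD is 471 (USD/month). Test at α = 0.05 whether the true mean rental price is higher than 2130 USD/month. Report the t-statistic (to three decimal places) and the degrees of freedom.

H0: μ = 2130; H1: μ > 2130 (one-sample t-test, right-tailed).
t = (x̄ − μ₀)/(s/√n) = (2460 − 2130)/(471/√13) = 2.526
df = n − 1 = 12
p-value = P(T ≥ 2.526) ≈ 0.0133
Since p ≈ 0.0133 < α = 0.05, reject H0; the data support H1.

t = 2.526, df = 12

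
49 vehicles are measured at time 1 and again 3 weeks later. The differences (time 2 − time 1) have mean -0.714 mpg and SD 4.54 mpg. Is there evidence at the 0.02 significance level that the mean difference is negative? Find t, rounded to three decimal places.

-1.101

H0: μ_d = 0; H1: μ_d < 0 (paired t-test on the differences, left-tailed).
t = d̄/(s_d/√n) = -0.714/(4.54/√49) = -1.101
df = n − 1 = 48
p-value = P(T ≤ -1.101) ≈ 0.138
Since p ≈ 0.138 > α = 0.02, fail to reject H0; the data do not provide sufficient evidence against H0.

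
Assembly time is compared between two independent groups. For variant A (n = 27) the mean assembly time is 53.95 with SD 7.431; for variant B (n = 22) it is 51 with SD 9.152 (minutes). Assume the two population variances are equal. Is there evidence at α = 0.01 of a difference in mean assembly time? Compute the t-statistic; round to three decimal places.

1.246

Let group 1 = variant A, group 2 = variant B. H0: μ_1 = μ_2; H1: μ_1 ≠ μ_2 (two-sample pooled-variance t-test, two-sided).
s_p² = [(27−1)·7.431² + (22−1)·9.152²]/(27+22−2) = 67.9714
t = (53.95 − 51)/√[67.9714·(1/27 + 1/22)] = 1.246
df = n₁ + n₂ − 2 = 47
Two-sided p-value ≈ 0.219
Since p ≈ 0.219 > α = 0.01, fail to reject H0; the data do not provide sufficient evidence against H0.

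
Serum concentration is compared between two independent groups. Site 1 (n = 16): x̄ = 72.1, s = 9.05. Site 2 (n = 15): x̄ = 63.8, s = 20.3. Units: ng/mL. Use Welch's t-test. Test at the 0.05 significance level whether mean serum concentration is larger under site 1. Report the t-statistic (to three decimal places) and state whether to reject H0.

t = 1.454; fail to reject H0

Let group 1 = site 1, group 2 = site 2. H0: μ_1 = μ_2; H1: μ_1 > μ_2 (Welch's two-sample t-test, right-tailed).
t = (x̄_1 − x̄_2)/√(s_1²/n_1 + s_2²/n_2) = (72.1 − 63.8)/√(9.05²/16 + 20.3²/15) = 1.454
Welch–Satterthwaite df ≈ 19.08
p-value = P(T ≥ 1.454) ≈ 0.0811
Since p ≈ 0.0811 > α = 0.05, fail to reject H0; the evidence is not statistically significant.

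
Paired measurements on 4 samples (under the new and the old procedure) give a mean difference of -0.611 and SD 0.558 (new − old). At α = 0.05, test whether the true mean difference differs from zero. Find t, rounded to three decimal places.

-2.190

H0: μ_d = 0; H1: μ_d ≠ 0 (paired t-test on the differences, two-sided).
t = d̄/(s_d/√n) = -0.611/(0.558/√4) = -2.190
df = n − 1 = 3
Two-sided p-value ≈ 0.1163
Since p ≈ 0.1163 > α = 0.05, fail to reject H0; the data do not provide sufficient evidence against H0.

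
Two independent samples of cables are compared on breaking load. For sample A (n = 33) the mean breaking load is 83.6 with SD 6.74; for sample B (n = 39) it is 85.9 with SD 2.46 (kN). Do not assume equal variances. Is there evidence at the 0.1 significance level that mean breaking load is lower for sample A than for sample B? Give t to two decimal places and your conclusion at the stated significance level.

Let group 1 = sample A, group 2 = sample B. H0: μ_1 = μ_2; H1: μ_1 < μ_2 (Welch's two-sample t-test, left-tailed).
t = (x̄_1 − x̄_2)/√(s_1²/n_1 + s_2²/n_2) = (83.6 − 85.9)/√(6.74²/33 + 2.46²/39) = -1.86
Welch–Satterthwaite df ≈ 39.20
p-value = P(T ≤ -1.86) ≈ 0.0353
Since p ≈ 0.0353 < α = 0.1, reject H0; the data support H1.

t = -1.86; reject H0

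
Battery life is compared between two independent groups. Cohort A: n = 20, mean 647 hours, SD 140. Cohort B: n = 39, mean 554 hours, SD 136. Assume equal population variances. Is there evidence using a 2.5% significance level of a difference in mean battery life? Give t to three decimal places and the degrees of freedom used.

Let group 1 = cohort A, group 2 = cohort B. H0: μ_1 = μ_2; H1: μ_1 ≠ μ_2 (two-sample pooled-variance t-test, two-sided).
s_p² = [(20−1)·140² + (39−1)·136²]/(20+39−2) = 18864
t = (647 − 554)/√[18864·(1/20 + 1/39)] = 2.462
df = n₁ + n₂ − 2 = 57
Two-sided p-value ≈ 0.017
Since p ≈ 0.017 < α = 0.025, reject H0; the data support H1.

t = 2.462, df = 57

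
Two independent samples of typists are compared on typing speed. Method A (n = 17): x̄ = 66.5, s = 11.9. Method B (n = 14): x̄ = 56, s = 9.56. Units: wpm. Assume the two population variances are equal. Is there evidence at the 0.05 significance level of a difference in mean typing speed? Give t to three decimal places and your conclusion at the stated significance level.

Let group 1 = method A, group 2 = method B. H0: μ_1 = μ_2; H1: μ_1 ≠ μ_2 (two-sample pooled-variance t-test, two-sided).
s_p² = [(17−1)·11.9² + (14−1)·9.56²]/(17+14−2) = 119.099
t = (66.5 − 56)/√[119.099·(1/17 + 1/14)] = 2.666
df = n₁ + n₂ − 2 = 29
Two-sided p-value ≈ 0.012
Since p ≈ 0.012 < α = 0.05, reject H0; the evidence is statistically significant.

t = 2.666; reject H0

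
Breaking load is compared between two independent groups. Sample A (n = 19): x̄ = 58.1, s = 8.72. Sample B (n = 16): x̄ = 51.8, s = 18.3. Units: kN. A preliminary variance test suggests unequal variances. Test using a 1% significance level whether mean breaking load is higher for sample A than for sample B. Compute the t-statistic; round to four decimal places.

Let group 1 = sample A, group 2 = sample B. H0: μ_1 = μ_2; H1: μ_1 > μ_2 (Welch's two-sample t-test, right-tailed).
t = (x̄_1 − x̄_2)/√(s_1²/n_1 + s_2²/n_2) = (58.1 − 51.8)/√(8.72²/19 + 18.3²/16) = 1.2617
Welch–Satterthwaite df ≈ 20.66
p-value = P(T ≥ 1.2617) ≈ 0.111
Since p ≈ 0.111 > α = 0.01, fail to reject H0; the evidence is not statistically significant.

1.2617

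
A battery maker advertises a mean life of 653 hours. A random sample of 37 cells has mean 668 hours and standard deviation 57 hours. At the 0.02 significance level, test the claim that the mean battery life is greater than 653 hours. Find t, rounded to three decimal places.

1.601

H0: μ = 653; H1: μ > 653 (one-sample t-test, right-tailed).
t = (x̄ − μ₀)/(s/√n) = (668 − 653)/(57/√37) = 1.601
df = n − 1 = 36
p-value = P(T ≥ 1.601) ≈ 0.0591
Since p ≈ 0.0591 > α = 0.02, fail to reject H0; the evidence is not statistically significant.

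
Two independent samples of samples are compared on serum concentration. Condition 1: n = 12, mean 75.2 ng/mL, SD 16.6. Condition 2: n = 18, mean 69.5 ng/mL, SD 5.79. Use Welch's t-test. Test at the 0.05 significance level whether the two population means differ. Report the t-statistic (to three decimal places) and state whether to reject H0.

Let group 1 = condition 1, group 2 = condition 2. H0: μ_1 = μ_2; H1: μ_1 ≠ μ_2 (Welch's two-sample t-test, two-sided).
t = (x̄_1 − x̄_2)/√(s_1²/n_1 + s_2²/n_2) = (75.2 − 69.5)/√(16.6²/12 + 5.79²/18) = 1.144
Welch–Satterthwaite df ≈ 12.80
Two-sided p-value ≈ 0.274
Since p ≈ 0.274 > α = 0.05, fail to reject H0; the evidence is not statistically significant.

t = 1.144; fail to reject H0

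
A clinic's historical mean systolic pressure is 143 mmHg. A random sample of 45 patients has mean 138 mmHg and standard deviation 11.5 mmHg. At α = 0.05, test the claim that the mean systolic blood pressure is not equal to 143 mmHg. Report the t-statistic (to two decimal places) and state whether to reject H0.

H0: μ = 143; H1: μ ≠ 143 (one-sample t-test, two-sided).
t = (x̄ − μ₀)/(s/√n) = (138 − 143)/(11.5/√45) = -2.92
df = n − 1 = 44
Two-sided p-value ≈ 0.0056
Since p ≈ 0.0056 < α = 0.05, reject H0; the evidence is statistically significant.

t = -2.92; reject H0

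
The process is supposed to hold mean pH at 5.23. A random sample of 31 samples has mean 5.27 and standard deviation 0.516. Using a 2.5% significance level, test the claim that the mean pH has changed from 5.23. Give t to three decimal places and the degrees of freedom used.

H0: μ = 5.23; H1: μ ≠ 5.23 (one-sample t-test, two-sided).
t = (x̄ − μ₀)/(s/√n) = (5.27 − 5.23)/(0.516/√31) = 0.432
df = n − 1 = 30
Two-sided p-value ≈ 0.6691
Since p ≈ 0.6691 > α = 0.025, fail to reject H0; the data do not provide sufficient evidence against H0.

t = 0.432, df = 30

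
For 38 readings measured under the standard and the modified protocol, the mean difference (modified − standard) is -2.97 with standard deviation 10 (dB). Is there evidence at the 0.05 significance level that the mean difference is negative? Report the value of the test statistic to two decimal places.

-1.83

H0: μ_d = 0; H1: μ_d < 0 (paired t-test on the differences, left-tailed).
t = d̄/(s_d/√n) = -2.97/(10/√38) = -1.83
df = n − 1 = 37
p-value = P(T ≤ -1.83) ≈ 0.038
Since p ≈ 0.038 < α = 0.05, reject H0; the data support H1.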